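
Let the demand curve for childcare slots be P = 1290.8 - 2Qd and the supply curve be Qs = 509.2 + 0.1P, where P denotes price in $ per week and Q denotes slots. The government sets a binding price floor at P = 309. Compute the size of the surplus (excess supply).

In direct form, Qd = 645.4 - 0.5P.
Evaluating both curves at the floor price 309 gives Qd = 490.9, Qs = 540.1.
Surplus = Qs - Qd = 540.1 - 490.9 = 49.2.

Surplus = 49.2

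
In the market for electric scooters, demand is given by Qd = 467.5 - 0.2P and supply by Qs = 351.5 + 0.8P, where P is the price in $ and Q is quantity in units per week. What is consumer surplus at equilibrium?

At equilibrium Qd = Qs, so 467.5 - 0.2P = 351.5 + 0.8P; collecting terms, 116 = P and P* = 116.
Then Q* = 467.5 - 0.2(116) = 444.3.
Demand choke price (Qd = 0): P = 467.5/0.2 = 2337.5. Consumer surplus = ½ × (2337.5 - 116) × 444.3 = 493506.225.

Consumer surplus = 493506.225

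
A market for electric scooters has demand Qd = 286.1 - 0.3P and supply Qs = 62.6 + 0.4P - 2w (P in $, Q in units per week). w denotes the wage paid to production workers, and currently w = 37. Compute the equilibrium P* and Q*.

P* = 425, Q* = 158.6

With w = 37, supply is Qs = -11.4 + 0.4P.
The market clears where 286.1 - 0.3P = -11.4 + 0.4P. Rearranging, 0.7P = 297.5, hence P* = 425.
Then Q* = 286.1 - 0.3(425) = 158.6.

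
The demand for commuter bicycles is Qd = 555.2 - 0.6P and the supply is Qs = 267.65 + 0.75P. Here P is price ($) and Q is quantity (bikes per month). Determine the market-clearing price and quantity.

P* = 213, Q* = 427.4

The market clears where 555.2 - 0.6P = 267.65 + 0.75P. Rearranging, 1.35P = 287.55, hence P* = 213.
Substitute back: Q* = 555.2 - 0.6(213) = 427.4.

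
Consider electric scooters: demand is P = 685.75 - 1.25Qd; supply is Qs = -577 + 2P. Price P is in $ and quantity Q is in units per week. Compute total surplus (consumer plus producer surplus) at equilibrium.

Total surplus = 45087.875

Inverting to quantity form: Qd = 548.6 - 0.8P.
The market clears where 548.6 - 0.8P = -577 + 2P. Rearranging, 2.8P = 1125.6, hence P* = 402.
Then Q* = 548.6 - 0.8(402) = 227.
Demand choke price = 685.75; supply choke price = 288.5. CS = ½(685.75 - 402)(227) = 32205.625; PS = ½(402 - 288.5)(227) = 12882.25. Total surplus = 45087.875.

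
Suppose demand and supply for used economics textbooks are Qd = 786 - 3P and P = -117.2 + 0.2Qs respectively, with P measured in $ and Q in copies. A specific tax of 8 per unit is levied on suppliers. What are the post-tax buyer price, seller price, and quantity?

P_b = 30, P_s = 22, Q = 696

Solving each curve for Q: Qs = 586 + 5P.
With a tax of 8 on suppliers, they supply based on the net price P_s = P_b - 8, so Qs = 546 + 5P_b.
Equate demand and the shifted supply: 786 - 3P_b = 546 + 5P_b, giving 8P_b = 240, so P_b = 30.
So P_s = 22 and the quantity traded is Q = 786 - 3(30) = 696.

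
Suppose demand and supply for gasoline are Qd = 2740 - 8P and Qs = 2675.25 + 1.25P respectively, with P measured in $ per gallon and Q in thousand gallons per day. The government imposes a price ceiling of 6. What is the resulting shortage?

Shortage = 9.25

With P fixed at 6, quantity demanded is 2692 and quantity supplied is 2682.75.
Shortage = Qd - Qs = 2692 - 2682.75 = 9.25.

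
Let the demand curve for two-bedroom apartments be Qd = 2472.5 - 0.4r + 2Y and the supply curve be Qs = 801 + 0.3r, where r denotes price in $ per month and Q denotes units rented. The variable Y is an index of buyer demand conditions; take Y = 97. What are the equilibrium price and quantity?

r* = 2665, Q* = 1600.5

With Y = 97, demand is Qd = 2666.5 - 0.4r.
The market clears where 2666.5 - 0.4r = 801 + 0.3r. Rearranging, 0.7r = 1865.5, hence r* = 2665.
From the demand curve, Q* = 2666.5 - 0.4(2665) = 1600.5.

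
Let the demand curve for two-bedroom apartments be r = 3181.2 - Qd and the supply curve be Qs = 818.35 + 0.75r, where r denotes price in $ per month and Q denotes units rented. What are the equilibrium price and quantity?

r* = 1350.2, Q* = 1831

Solving each curve for Q: Qd = 3181.2 - r.
Set Qd = Qs: 3181.2 - r = 818.35 + 0.75r, so 2362.85 = 1.75r and r* = 1350.2.
Substitute back: Q* = 3181.2 - 1350.2 = 1831.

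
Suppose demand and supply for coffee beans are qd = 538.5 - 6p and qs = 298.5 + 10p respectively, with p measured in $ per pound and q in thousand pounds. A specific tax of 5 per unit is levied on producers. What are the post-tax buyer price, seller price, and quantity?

With a tax of 5 on producers, they supply based on the net price p_s = p_b - 5, so qs = 248.5 + 10p_b.
Market clearing requires 538.5 - 6p_b = 248.5 + 10p_b; hence 290 = 16p_b and p_b = 18.125.
Then p_s = 18.125 - 5 = 13.125 and q = 538.5 - 6(18.125) = 429.75.

p_b = 18.125, p_s = 13.125, q = 429.75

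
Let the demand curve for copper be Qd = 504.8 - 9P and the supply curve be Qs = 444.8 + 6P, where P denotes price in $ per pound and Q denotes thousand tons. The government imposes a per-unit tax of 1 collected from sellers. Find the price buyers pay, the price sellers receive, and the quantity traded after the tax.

P_b = 4.4, P_s = 3.4, Q = 465.2

With a tax of 1 on sellers, they supply based on the net price P_s = P_b - 1, so Qs = 438.8 + 6P_b.
Equate demand and the shifted supply: 504.8 - 9P_b = 438.8 + 6P_b, giving 15P_b = 66, so P_b = 4.4.
So P_s = 3.4 and the quantity traded is Q = 504.8 - 9(4.4) = 465.2.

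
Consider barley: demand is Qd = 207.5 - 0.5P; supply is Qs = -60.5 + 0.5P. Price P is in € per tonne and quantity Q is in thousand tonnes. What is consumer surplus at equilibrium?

Set Qd = Qs: 207.5 - 0.5P = -60.5 + 0.5P, so 268 = P and P* = 268.
From the demand curve, Q* = 207.5 - 0.5(268) = 73.5.
Demand choke price (Qd = 0): P = 207.5/0.5 = 415. Consumer surplus = ½ × (415 - 268) × 73.5 = 5402.25.

Consumer surplus = 5402.25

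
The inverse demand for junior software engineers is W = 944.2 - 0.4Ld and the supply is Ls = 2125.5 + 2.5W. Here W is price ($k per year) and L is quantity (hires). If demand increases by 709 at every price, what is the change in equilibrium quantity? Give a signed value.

ΔL = 354.5

Solving each curve for L: Ld = 2360.5 - 2.5W.
The market clears where 2360.5 - 2.5W = 2125.5 + 2.5W. Rearranging, 5W = 235, hence W* = 47.
Then L* = 2360.5 - 2.5(47) = 2243.
After the shift, demand is Ld = 3069.5 - 2.5W.
New equilibrium: 944 = 5W, so W = 188.8 and L = 2597.5.
ΔL = 2597.5 - 2243 = 354.5.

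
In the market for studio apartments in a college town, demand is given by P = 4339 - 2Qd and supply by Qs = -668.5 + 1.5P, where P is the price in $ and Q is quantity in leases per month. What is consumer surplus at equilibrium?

Consumer surplus = 2131600

Rewriting in direct form: Qd = 2169.5 - 0.5P.
The market clears where 2169.5 - 0.5P = -668.5 + 1.5P. Rearranging, 2P = 2838, hence P* = 1419.
Substitute back: Q* = 2169.5 - 0.5(1419) = 1460.
Demand choke price (Qd = 0): P = 2169.5/0.5 = 4339. Consumer surplus = ½ × (4339 - 1419) × 1460 = 2131600.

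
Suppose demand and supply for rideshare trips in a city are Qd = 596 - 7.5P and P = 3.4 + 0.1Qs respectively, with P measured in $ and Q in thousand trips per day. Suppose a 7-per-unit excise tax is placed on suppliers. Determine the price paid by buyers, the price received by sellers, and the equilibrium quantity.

P_b = 40, P_s = 33, Q = 296

Solving each curve for Q: Qs = -34 + 10P.
Suppliers keep P_s = P_b - 7 per unit, so supply in terms of the buyer price is Qs = -104 + 10P_b.
Equate demand and the shifted supply: 596 - 7.5P_b = -104 + 10P_b, giving 17.5P_b = 700, so P_b = 40.
Then P_s = 40 - 7 = 33 and Q = 596 - 7.5(40) = 296.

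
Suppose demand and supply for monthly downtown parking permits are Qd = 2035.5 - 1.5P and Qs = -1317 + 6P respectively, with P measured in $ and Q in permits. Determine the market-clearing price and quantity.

P* = 447, Q* = 1365

At equilibrium Qd = Qs, so 2035.5 - 1.5P = -1317 + 6P; collecting terms, 3352.5 = 7.5P and P* = 447.
Plugging P* into demand: Q* = 2035.5 - 1.5(447) = 1365.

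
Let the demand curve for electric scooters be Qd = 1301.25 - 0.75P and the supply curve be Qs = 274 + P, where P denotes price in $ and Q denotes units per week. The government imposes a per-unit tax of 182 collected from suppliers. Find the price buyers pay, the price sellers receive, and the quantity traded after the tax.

With a tax of 182 on suppliers, they supply based on the net price P_s = P_b - 182, so Qs = 92 + P_b.
Equate demand and the shifted supply: 1301.25 - 0.75P_b = 92 + P_b, giving 1.75P_b = 1209.25, so P_b = 691.
So P_s = 509 and the quantity traded is Q = 1301.25 - 0.75(691) = 783.

P_b = 691, P_s = 509, Q = 783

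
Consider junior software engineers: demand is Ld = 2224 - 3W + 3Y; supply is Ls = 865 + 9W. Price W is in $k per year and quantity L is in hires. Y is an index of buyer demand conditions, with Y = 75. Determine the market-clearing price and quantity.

With Y = 75, demand is Ld = 2449 - 3W.
Equating demand and supply, 2449 - 3W = 865 + 9W gives 12W = 1584, so W* = 132.
From the demand curve, L* = 2449 - 3(132) = 2053.

W* = 132, L* = 2053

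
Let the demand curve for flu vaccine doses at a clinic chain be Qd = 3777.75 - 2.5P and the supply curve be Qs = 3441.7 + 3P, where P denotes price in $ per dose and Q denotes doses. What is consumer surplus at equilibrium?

Consumer surplus = 2628125

At equilibrium Qd = Qs, so 3777.75 - 2.5P = 3441.7 + 3P; collecting terms, 336.05 = 5.5P and P* = 61.1.
Then Q* = 3777.75 - 2.5(61.1) = 3625.
Demand choke price (Qd = 0): P = 3777.75/2.5 = 1511.1. Consumer surplus = ½ × (1511.1 - 61.1) × 3625 = 2628125.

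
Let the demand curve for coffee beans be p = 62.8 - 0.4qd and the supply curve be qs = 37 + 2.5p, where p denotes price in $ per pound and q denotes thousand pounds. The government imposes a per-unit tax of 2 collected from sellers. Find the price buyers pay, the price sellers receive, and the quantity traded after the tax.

p_b = 25, p_s = 23, q = 94.5

In direct form, qd = 157 - 2.5p.
Sellers keep p_s = p_b - 2 per unit, so supply in terms of the buyer price is qs = 32 + 2.5p_b.
Equate demand and the shifted supply: 157 - 2.5p_b = 32 + 2.5p_b, giving 5p_b = 125, so p_b = 25.
Then p_s = 25 - 2 = 23 and q = 157 - 2.5(25) = 94.5.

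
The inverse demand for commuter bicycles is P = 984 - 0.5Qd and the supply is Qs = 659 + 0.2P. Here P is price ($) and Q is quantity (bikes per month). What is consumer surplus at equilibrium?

Consumer surplus = 151321

Solving each curve for Q: Qd = 1968 - 2P.
Set Qd = Qs: 1968 - 2P = 659 + 0.2P, so 1309 = 2.2P and P* = 595.
From the demand curve, Q* = 1968 - 2(595) = 778.
Demand choke price (Qd = 0): P = 1968/2 = 984. Consumer surplus = ½ × (984 - 595) × 778 = 151321.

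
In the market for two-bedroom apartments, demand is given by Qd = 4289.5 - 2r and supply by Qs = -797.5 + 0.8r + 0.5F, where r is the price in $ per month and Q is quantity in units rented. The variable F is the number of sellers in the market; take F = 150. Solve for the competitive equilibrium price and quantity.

r* = 1790, Q* = 709.5

With F = 150, supply is Qs = -722.5 + 0.8r.
At equilibrium Qd = Qs, so 4289.5 - 2r = -722.5 + 0.8r; collecting terms, 5012 = 2.8r and r* = 1790.
Then Q* = 4289.5 - 2(1790) = 709.5.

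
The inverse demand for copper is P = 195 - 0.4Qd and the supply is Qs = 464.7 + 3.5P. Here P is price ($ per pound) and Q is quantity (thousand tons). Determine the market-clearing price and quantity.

Rewriting in direct form: Qd = 487.5 - 2.5P.
At equilibrium Qd = Qs, so 487.5 - 2.5P = 464.7 + 3.5P; collecting terms, 22.8 = 6P and P* = 3.8.
From the demand curve, Q* = 487.5 - 2.5(3.8) = 478.

P* = 3.8, Q* = 478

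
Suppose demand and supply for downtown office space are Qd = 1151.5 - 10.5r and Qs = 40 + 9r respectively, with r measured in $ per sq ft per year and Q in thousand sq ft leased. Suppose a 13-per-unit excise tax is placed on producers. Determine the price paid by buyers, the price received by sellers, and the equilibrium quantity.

The tax drives a wedge r_b - r_s = 13. Substituting r_s = r_b - 13 into supply: Qs = -77 + 9r_b.
Market clearing requires 1151.5 - 10.5r_b = -77 + 9r_b; hence 1228.5 = 19.5r_b and r_b = 63.
So r_s = 50 and the quantity traded is Q = 1151.5 - 10.5(63) = 490.

r_b = 63, r_s = 50, Q = 490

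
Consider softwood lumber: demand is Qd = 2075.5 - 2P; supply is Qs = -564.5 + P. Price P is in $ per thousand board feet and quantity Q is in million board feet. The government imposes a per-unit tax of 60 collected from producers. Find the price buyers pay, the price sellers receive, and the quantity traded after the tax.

The tax drives a wedge P_b - P_s = 60. Substituting P_s = P_b - 60 into supply: Qs = -624.5 + P_b.
Set Qd = Qs: 2075.5 - 2P_b = -624.5 + P_b, so 2700 = 3P_b and P_b = 900.
So P_s = 840 and the quantity traded is Q = 2075.5 - 2(900) = 275.5.

P_b = 900, P_s = 840, Q = 275.5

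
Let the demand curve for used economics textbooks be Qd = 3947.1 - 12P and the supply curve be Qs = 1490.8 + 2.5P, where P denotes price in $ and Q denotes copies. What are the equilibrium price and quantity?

P* = 169.4, Q* = 1914.3

Equating demand and supply, 3947.1 - 12P = 1490.8 + 2.5P gives 14.5P = 2456.3, so P* = 169.4.
Then Q* = 3947.1 - 12(169.4) = 1914.3.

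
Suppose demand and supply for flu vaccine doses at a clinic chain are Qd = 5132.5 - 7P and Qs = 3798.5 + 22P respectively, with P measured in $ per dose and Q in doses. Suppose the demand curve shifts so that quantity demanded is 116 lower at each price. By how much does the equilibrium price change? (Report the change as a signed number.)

At equilibrium Qd = Qs, so 5132.5 - 7P = 3798.5 + 22P; collecting terms, 1334 = 29P and P* = 46.
Then Q* = 5132.5 - 7(46) = 4810.5.
After the shift, demand is Qd = 5016.5 - 7P.
New equilibrium: 1218 = 29P, so P = 42 and Q = 4722.5.
ΔP = 42 - 46 = -4.

ΔP = -4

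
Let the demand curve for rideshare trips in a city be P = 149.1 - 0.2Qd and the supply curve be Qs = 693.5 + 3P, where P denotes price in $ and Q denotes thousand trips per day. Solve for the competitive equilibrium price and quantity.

Inverting to quantity form: Qd = 745.5 - 5P.
At equilibrium Qd = Qs, so 745.5 - 5P = 693.5 + 3P; collecting terms, 52 = 8P and P* = 6.5.
Substitute back: Q* = 745.5 - 5(6.5) = 713.

P* = 6.5, Q* = 713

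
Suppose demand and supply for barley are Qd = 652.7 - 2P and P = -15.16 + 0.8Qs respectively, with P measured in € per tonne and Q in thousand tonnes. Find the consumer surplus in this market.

In direct form, Qs = 18.95 + 1.25P.
At equilibrium Qd = Qs, so 652.7 - 2P = 18.95 + 1.25P; collecting terms, 633.75 = 3.25P and P* = 195.
Then Q* = 652.7 - 2(195) = 262.7.
Demand choke price (Qd = 0): P = 652.7/2 = 326.35. Consumer surplus = ½ × (326.35 - 195) × 262.7 = 17252.8225.

Consumer surplus = 17252.8225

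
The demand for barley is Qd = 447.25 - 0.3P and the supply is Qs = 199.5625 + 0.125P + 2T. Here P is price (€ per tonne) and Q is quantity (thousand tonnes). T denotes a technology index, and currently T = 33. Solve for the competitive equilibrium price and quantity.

P* = 427.5, Q* = 319

With T = 33, supply is Qs = 265.5625 + 0.125P.
The market clears where 447.25 - 0.3P = 265.5625 + 0.125P. Rearranging, 0.425P = 181.6875, hence P* = 427.5.
Substitute back: Q* = 447.25 - 0.3(427.5) = 319.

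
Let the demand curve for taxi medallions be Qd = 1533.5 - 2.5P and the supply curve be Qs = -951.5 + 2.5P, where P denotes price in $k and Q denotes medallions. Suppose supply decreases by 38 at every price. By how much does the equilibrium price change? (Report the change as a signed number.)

The market clears where 1533.5 - 2.5P = -951.5 + 2.5P. Rearranging, 5P = 2485, hence P* = 497.
Then Q* = 1533.5 - 2.5(497) = 291.
After the shift, supply is Qs = -989.5 + 2.5P.
New equilibrium: 2523 = 5P, so P = 504.6 and Q = 272.
ΔP = 504.6 - 497 = 7.6.

ΔP = 7.6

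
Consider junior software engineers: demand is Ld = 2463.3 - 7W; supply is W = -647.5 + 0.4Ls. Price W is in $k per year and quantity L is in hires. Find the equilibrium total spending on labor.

Total spending on labor = 163664.9

Solving each curve for L: Ls = 1618.75 + 2.5W.
The market clears where 2463.3 - 7W = 1618.75 + 2.5W. Rearranging, 9.5W = 844.55, hence W* = 88.9.
Then L* = 2463.3 - 7(88.9) = 1841.
Total spending on labor = W* × L* = 88.9 × 1841 = 163664.9.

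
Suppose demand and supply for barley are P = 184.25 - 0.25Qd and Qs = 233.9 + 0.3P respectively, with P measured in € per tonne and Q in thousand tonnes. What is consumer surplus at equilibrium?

In direct form, Qd = 737 - 4P.
Set Qd = Qs: 737 - 4P = 233.9 + 0.3P, so 503.1 = 4.3P and P* = 117.
From the demand curve, Q* = 737 - 4(117) = 269.
Demand choke price (Qd = 0): P = 737/4 = 184.25. Consumer surplus = ½ × (184.25 - 117) × 269 = 9045.125.

Consumer surplus = 9045.125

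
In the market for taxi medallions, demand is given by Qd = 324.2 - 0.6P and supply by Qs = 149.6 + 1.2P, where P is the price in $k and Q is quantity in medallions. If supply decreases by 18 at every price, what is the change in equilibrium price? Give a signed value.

The market clears where 324.2 - 0.6P = 149.6 + 1.2P. Rearranging, 1.8P = 174.6, hence P* = 97.
Plugging P* into demand: Q* = 324.2 - 0.6(97) = 266.
After the shift, supply is Qs = 131.6 + 1.2P.
New equilibrium: 192.6 = 1.8P, so P = 107 and Q = 260.
ΔP = 107 - 97 = 10.

ΔP = 10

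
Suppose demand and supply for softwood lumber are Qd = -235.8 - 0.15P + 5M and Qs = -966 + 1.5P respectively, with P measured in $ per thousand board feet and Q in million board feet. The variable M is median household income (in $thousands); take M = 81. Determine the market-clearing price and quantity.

With M = 81, demand is Qd = 169.2 - 0.15P.
Set Qd = Qs: 169.2 - 0.15P = -966 + 1.5P, so 1135.2 = 1.65P and P* = 688.
Plugging P* into demand: Q* = 169.2 - 0.15(688) = 66.

P* = 688, Q* = 66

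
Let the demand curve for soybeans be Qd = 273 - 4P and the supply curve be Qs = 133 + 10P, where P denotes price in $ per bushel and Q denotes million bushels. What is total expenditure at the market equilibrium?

Total expenditure = 2330

Equating demand and supply, 273 - 4P = 133 + 10P gives 14P = 140, so P* = 10.
Then Q* = 273 - 4(10) = 233.
Total expenditure = P* × Q* = 10 × 233 = 2330.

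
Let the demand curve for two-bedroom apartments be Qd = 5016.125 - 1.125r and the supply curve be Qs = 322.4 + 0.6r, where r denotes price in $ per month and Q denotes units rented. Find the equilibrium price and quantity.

r* = 2721, Q* = 1955

Equating demand and supply, 5016.125 - 1.125r = 322.4 + 0.6r gives 1.725r = 4693.725, so r* = 2721.
Plugging r* into demand: Q* = 5016.125 - 1.125(2721) = 1955.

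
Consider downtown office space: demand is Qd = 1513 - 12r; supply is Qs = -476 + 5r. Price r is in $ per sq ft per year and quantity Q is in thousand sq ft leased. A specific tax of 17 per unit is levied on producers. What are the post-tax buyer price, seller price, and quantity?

With a tax of 17 on producers, they supply based on the net price r_s = r_b - 17, so Qs = -561 + 5r_b.
Market clearing requires 1513 - 12r_b = -561 + 5r_b; hence 2074 = 17r_b and r_b = 122.
Then r_s = 122 - 17 = 105 and Q = 1513 - 12(122) = 49.

r_b = 122, r_s = 105, Q = 49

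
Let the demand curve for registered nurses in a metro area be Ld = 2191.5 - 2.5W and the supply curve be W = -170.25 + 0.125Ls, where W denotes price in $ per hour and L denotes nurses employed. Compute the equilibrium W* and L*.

W* = 79, L* = 1994

Inverting to quantity form: Ls = 1362 + 8W.
At equilibrium Ld = Ls, so 2191.5 - 2.5W = 1362 + 8W; collecting terms, 829.5 = 10.5W and W* = 79.
From the demand curve, L* = 2191.5 - 2.5(79) = 1994.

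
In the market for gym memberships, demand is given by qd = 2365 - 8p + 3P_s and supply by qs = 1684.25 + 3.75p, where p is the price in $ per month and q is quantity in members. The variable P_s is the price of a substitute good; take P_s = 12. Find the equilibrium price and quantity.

With P_s = 12, demand is qd = 2401 - 8p.
The market clears where 2401 - 8p = 1684.25 + 3.75p. Rearranging, 11.75p = 716.75, hence p* = 61.
Substitute back: q* = 2401 - 8(61) = 1913.

p* = 61, q* = 1913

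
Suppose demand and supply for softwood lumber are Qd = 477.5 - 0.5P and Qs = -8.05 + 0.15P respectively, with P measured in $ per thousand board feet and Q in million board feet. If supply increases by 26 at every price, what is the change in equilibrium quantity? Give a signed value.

ΔQ = 20

Equating demand and supply, 477.5 - 0.5P = -8.05 + 0.15P gives 0.65P = 485.55, so P* = 747.
From the demand curve, Q* = 477.5 - 0.5(747) = 104.
After the shift, supply is Qs = 17.95 + 0.15P.
The new intersection has 459.55 = 0.65P, i.e. P = 707, Q = 124.
ΔQ = 124 - 104 = 20.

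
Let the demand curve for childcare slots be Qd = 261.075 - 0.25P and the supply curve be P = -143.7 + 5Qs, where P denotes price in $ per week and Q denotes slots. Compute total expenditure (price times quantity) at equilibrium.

In direct form, Qs = 28.74 + 0.2P.
Equating demand and supply, 261.075 - 0.25P = 28.74 + 0.2P gives 0.45P = 232.335, so P* = 516.3.
Plugging P* into demand: Q* = 261.075 - 0.25(516.3) = 132.
Total expenditure = P* × Q* = 516.3 × 132 = 68151.6.

Total expenditure = 68151.6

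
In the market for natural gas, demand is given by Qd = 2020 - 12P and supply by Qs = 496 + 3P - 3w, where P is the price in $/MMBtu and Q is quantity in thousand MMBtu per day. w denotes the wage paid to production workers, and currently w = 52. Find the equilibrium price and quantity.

With w = 52, supply is Qs = 340 + 3P.
Equating demand and supply, 2020 - 12P = 340 + 3P gives 15P = 1680, so P* = 112.
Then Q* = 2020 - 12(112) = 676.

P* = 112, Q* = 676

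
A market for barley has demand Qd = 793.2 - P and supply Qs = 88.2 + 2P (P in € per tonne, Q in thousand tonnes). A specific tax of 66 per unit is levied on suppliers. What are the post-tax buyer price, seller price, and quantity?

The tax drives a wedge P_b - P_s = 66. Substituting P_s = P_b - 66 into supply: Qs = -43.8 + 2P_b.
Equate demand and the shifted supply: 793.2 - P_b = -43.8 + 2P_b, giving 3P_b = 837, so P_b = 279.
Then P_s = 279 - 66 = 213 and Q = 793.2 - 279 = 514.2.

P_b = 279, P_s = 213, Q = 514.2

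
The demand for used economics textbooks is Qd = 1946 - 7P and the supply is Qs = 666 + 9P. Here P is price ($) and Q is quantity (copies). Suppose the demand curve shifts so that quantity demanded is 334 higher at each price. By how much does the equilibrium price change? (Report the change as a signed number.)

ΔP = 20.875

Equating demand and supply, 1946 - 7P = 666 + 9P gives 16P = 1280, so P* = 80.
Plugging P* into demand: Q* = 1946 - 7(80) = 1386.
After the shift, demand is Qd = 2280 - 7P.
The new intersection has 1614 = 16P, i.e. P = 100.875, Q = 1573.875.
ΔP = 100.875 - 80 = 20.875.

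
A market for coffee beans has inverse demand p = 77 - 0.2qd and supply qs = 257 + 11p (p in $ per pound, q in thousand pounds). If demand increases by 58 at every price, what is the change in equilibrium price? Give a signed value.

In direct form, qd = 385 - 5p.
Set qd = qs: 385 - 5p = 257 + 11p, so 128 = 16p and p* = 8.
Plugging p* into demand: q* = 385 - 5(8) = 345.
After the shift, demand is qd = 443 - 5p.
Re-solving, 16p = 186 gives p = 11.625 and q = 384.875.
Δp = 11.625 - 8 = 3.625.

Δp = 3.625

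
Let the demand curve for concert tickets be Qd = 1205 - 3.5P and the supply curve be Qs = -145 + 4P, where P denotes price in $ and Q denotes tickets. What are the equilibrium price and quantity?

Set Qd = Qs: 1205 - 3.5P = -145 + 4P, so 1350 = 7.5P and P* = 180.
From the demand curve, Q* = 1205 - 3.5(180) = 575.

P* = 180, Q* = 575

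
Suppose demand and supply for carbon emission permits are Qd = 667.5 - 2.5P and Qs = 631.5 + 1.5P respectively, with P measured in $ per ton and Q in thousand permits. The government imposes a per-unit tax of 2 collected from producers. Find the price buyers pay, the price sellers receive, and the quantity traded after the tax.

P_b = 9.75, P_s = 7.75, Q = 643.125

The tax drives a wedge P_b - P_s = 2. Substituting P_s = P_b - 2 into supply: Qs = 628.5 + 1.5P_b.
Market clearing requires 667.5 - 2.5P_b = 628.5 + 1.5P_b; hence 39 = 4P_b and P_b = 9.75.
Then P_s = 9.75 - 2 = 7.75 and Q = 667.5 - 2.5(9.75) = 643.125.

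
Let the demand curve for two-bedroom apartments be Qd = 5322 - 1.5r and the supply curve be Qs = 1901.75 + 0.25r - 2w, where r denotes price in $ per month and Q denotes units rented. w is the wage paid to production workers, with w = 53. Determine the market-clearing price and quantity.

With w = 53, supply is Qs = 1795.75 + 0.25r.
The market clears where 5322 - 1.5r = 1795.75 + 0.25r. Rearranging, 1.75r = 3526.25, hence r* = 2015.
Substitute back: Q* = 5322 - 1.5(2015) = 2299.5.

r* = 2015, Q* = 2299.5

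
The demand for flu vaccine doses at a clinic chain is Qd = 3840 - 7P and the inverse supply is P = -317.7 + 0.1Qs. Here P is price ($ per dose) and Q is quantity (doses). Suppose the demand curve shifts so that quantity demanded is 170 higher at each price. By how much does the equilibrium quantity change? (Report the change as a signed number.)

ΔQ = 100

Solving each curve for Q: Qs = 3177 + 10P.
Set Qd = Qs: 3840 - 7P = 3177 + 10P, so 663 = 17P and P* = 39.
Substitute back: Q* = 3840 - 7(39) = 3567.
After the shift, demand is Qd = 4010 - 7P.
The new intersection has 833 = 17P, i.e. P = 49, Q = 3667.
ΔQ = 3667 - 3567 = 100.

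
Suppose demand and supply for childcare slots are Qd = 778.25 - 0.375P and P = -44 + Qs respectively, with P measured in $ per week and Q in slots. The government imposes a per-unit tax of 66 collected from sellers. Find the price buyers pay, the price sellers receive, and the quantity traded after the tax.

P_b = 582, P_s = 516, Q = 560

In direct form, Qs = 44 + P.
The tax drives a wedge P_b - P_s = 66. Substituting P_s = P_b - 66 into supply: Qs = -22 + P_b.
Market clearing requires 778.25 - 0.375P_b = -22 + P_b; hence 800.25 = 1.375P_b and P_b = 582.
So P_s = 516 and the quantity traded is Q = 778.25 - 0.375(582) = 560.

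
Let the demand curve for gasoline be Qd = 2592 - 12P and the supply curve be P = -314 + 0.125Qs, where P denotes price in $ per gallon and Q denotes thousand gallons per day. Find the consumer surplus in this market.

Consumer surplus = 269664

Solving each curve for Q: Qs = 2512 + 8P.
The market clears where 2592 - 12P = 2512 + 8P. Rearranging, 20P = 80, hence P* = 4.
Plugging P* into demand: Q* = 2592 - 12(4) = 2544.
Demand choke price (Qd = 0): P = 2592/12 = 216. Consumer surplus = ½ × (216 - 4) × 2544 = 269664.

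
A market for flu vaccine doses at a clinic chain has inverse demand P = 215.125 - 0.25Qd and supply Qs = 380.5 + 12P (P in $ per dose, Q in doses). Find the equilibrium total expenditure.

In direct form, Qd = 860.5 - 4P.
The market clears where 860.5 - 4P = 380.5 + 12P. Rearranging, 16P = 480, hence P* = 30.
Plugging P* into demand: Q* = 860.5 - 4(30) = 740.5.
Total expenditure = P* × Q* = 30 × 740.5 = 22215.

Total expenditure = 22215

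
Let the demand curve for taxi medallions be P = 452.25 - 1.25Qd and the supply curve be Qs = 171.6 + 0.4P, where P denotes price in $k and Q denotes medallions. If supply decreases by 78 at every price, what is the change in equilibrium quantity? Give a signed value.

ΔQ = -52

Rewriting in direct form: Qd = 361.8 - 0.8P.
Set Qd = Qs: 361.8 - 0.8P = 171.6 + 0.4P, so 190.2 = 1.2P and P* = 158.5.
Substitute back: Q* = 361.8 - 0.8(158.5) = 235.
After the shift, supply is Qs = 93.6 + 0.4P.
The new intersection has 268.2 = 1.2P, i.e. P = 223.5, Q = 183.
ΔQ = 183 - 235 = -52.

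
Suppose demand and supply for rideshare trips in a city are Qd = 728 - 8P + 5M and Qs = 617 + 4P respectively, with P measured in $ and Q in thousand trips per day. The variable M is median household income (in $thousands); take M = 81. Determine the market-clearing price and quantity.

With M = 81, demand is Qd = 1133 - 8P.
Equating demand and supply, 1133 - 8P = 617 + 4P gives 12P = 516, so P* = 43.
Substitute back: Q* = 1133 - 8(43) = 789.

P* = 43, Q* = 789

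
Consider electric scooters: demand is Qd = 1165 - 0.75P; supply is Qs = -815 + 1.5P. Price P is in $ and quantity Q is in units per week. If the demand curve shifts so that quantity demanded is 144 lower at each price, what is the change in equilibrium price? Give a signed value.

Set Qd = Qs: 1165 - 0.75P = -815 + 1.5P, so 1980 = 2.25P and P* = 880.
From the demand curve, Q* = 1165 - 0.75(880) = 505.
After the shift, demand is Qd = 1021 - 0.75P.
The new intersection has 1836 = 2.25P, i.e. P = 816, Q = 409.
ΔP = 816 - 880 = -64.

ΔP = -64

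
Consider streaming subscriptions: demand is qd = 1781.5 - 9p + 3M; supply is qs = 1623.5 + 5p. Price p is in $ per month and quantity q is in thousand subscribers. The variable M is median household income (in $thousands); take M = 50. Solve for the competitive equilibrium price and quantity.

p* = 22, q* = 1733.5

With M = 50, demand is qd = 1931.5 - 9p.
Equating demand and supply, 1931.5 - 9p = 1623.5 + 5p gives 14p = 308, so p* = 22.
From the demand curve, q* = 1931.5 - 9(22) = 1733.5.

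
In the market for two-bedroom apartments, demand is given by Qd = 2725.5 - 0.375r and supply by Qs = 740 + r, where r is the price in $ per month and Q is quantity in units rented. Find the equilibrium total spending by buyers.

Total spending by buyers = 3153696

The market clears where 2725.5 - 0.375r = 740 + r. Rearranging, 1.375r = 1985.5, hence r* = 1444.
Plugging r* into demand: Q* = 2725.5 - 0.375(1444) = 2184.
Total spending by buyers = r* × Q* = 1444 × 2184 = 3153696.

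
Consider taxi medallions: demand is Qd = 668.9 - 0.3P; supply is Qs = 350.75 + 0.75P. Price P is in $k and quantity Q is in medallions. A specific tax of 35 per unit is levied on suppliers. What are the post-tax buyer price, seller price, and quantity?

P_b = 328, P_s = 293, Q = 570.5

The tax drives a wedge P_b - P_s = 35. Substituting P_s = P_b - 35 into supply: Qs = 324.5 + 0.75P_b.
Set Qd = Qs: 668.9 - 0.3P_b = 324.5 + 0.75P_b, so 344.4 = 1.05P_b and P_b = 328.
Then P_s = 328 - 35 = 293 and Q = 668.9 - 0.3(328) = 570.5.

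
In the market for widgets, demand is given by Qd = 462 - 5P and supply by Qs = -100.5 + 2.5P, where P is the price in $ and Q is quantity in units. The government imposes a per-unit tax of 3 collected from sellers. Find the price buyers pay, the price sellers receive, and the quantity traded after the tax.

P_b = 76, P_s = 73, Q = 82

With a tax of 3 on sellers, they supply based on the net price P_s = P_b - 3, so Qs = -108 + 2.5P_b.
Set Qd = Qs: 462 - 5P_b = -108 + 2.5P_b, so 570 = 7.5P_b and P_b = 76.
So P_s = 73 and the quantity traded is Q = 462 - 5(76) = 82.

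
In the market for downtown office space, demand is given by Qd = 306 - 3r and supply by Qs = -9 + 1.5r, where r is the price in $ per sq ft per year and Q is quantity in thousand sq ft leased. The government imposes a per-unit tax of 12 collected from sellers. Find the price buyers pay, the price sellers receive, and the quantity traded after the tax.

With a tax of 12 on sellers, they supply based on the net price r_s = r_b - 12, so Qs = -27 + 1.5r_b.
Equate demand and the shifted supply: 306 - 3r_b = -27 + 1.5r_b, giving 4.5r_b = 333, so r_b = 74.
So r_s = 62 and the quantity traded is Q = 306 - 3(74) = 84.

r_b = 74, r_s = 62, Q = 84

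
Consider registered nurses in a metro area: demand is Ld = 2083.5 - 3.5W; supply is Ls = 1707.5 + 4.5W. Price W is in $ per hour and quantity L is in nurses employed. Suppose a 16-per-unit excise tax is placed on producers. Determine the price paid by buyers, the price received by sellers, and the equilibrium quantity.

W_b = 56, W_s = 40, L = 1887.5

Producers keep W_s = W_b - 16 per unit, so supply in terms of the buyer price is Ls = 1635.5 + 4.5W_b.
Market clearing requires 2083.5 - 3.5W_b = 1635.5 + 4.5W_b; hence 448 = 8W_b and W_b = 56.
So W_s = 40 and the quantity traded is L = 2083.5 - 3.5(56) = 1887.5.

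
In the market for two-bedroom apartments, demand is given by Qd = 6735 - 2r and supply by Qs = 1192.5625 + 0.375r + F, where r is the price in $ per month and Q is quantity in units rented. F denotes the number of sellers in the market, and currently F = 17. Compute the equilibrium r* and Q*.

With F = 17, supply is Qs = 1209.5625 + 0.375r.
The market clears where 6735 - 2r = 1209.5625 + 0.375r. Rearranging, 2.375r = 5525.4375, hence r* = 2326.5.
Plugging r* into demand: Q* = 6735 - 2(2326.5) = 2082.

r* = 2326.5, Q* = 2082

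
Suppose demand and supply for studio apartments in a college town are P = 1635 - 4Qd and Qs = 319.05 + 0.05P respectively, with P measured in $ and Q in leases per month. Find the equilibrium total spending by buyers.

Total spending by buyers = 99866

In direct form, Qd = 408.75 - 0.25P.
The market clears where 408.75 - 0.25P = 319.05 + 0.05P. Rearranging, 0.3P = 89.7, hence P* = 299.
From the demand curve, Q* = 408.75 - 0.25(299) = 334.
Total spending by buyers = P* × Q* = 299 × 334 = 99866.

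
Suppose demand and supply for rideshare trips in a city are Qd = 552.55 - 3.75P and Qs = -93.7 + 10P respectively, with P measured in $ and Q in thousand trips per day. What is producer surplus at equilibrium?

Set Qd = Qs: 552.55 - 3.75P = -93.7 + 10P, so 646.25 = 13.75P and P* = 47.
Substitute back: Q* = 552.55 - 3.75(47) = 376.3.
Supply choke price (Qs = 0): P = 9.37. Producer surplus = ½ × (47 - 9.37) × 376.3 = 7080.0845.

Producer surplus = 7080.0845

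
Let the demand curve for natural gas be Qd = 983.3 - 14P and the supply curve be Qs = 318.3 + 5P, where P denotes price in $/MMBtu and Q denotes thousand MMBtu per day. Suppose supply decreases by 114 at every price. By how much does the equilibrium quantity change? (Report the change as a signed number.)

ΔQ = -84

Equating demand and supply, 983.3 - 14P = 318.3 + 5P gives 19P = 665, so P* = 35.
Plugging P* into demand: Q* = 983.3 - 14(35) = 493.3.
After the shift, supply is Qs = 204.3 + 5P.
The new intersection has 779 = 19P, i.e. P = 41, Q = 409.3.
ΔQ = 409.3 - 493.3 = -84.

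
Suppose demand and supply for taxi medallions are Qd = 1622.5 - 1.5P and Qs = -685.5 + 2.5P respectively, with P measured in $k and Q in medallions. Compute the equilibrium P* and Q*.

P* = 577, Q* = 757

At equilibrium Qd = Qs, so 1622.5 - 1.5P = -685.5 + 2.5P; collecting terms, 2308 = 4P and P* = 577.
Then Q* = 1622.5 - 1.5(577) = 757.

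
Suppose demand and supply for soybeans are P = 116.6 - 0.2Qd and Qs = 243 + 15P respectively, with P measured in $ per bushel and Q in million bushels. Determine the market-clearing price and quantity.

Solving each curve for Q: Qd = 583 - 5P.
The market clears where 583 - 5P = 243 + 15P. Rearranging, 20P = 340, hence P* = 17.
From the demand curve, Q* = 583 - 5(17) = 498.

P* = 17, Q* = 498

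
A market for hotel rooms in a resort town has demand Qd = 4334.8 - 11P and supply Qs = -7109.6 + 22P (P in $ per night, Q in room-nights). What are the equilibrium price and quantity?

Set Qd = Qs: 4334.8 - 11P = -7109.6 + 22P, so 11444.4 = 33P and P* = 346.8.
From the demand curve, Q* = 4334.8 - 11(346.8) = 520.

P* = 346.8, Q* = 520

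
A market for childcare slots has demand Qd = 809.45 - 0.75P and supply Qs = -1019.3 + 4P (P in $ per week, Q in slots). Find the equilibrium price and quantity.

Set Qd = Qs: 809.45 - 0.75P = -1019.3 + 4P, so 1828.75 = 4.75P and P* = 385.
Plugging P* into demand: Q* = 809.45 - 0.75(385) = 520.7.

P* = 385, Q* = 520.7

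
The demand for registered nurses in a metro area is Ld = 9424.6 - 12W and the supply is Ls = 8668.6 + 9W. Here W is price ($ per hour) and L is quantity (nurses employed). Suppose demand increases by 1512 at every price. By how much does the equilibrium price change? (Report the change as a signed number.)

ΔW = 72

Set Ld = Ls: 9424.6 - 12W = 8668.6 + 9W, so 756 = 21W and W* = 36.
Substitute back: L* = 9424.6 - 12(36) = 8992.6.
After the shift, demand is Ld = 10936.6 - 12W.
Re-solving, 21W = 2268 gives W = 108 and L = 9640.6.
ΔW = 108 - 36 = 72.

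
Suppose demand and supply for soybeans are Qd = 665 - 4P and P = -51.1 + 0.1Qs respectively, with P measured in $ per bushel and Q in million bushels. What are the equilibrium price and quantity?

P* = 11, Q* = 621

Rewriting in direct form: Qs = 511 + 10P.
Equating demand and supply, 665 - 4P = 511 + 10P gives 14P = 154, so P* = 11.
Plugging P* into demand: Q* = 665 - 4(11) = 621.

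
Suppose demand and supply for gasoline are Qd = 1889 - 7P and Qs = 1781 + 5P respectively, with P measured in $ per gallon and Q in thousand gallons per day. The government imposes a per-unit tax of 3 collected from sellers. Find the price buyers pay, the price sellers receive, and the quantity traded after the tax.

With a tax of 3 on sellers, they supply based on the net price P_s = P_b - 3, so Qs = 1766 + 5P_b.
Set Qd = Qs: 1889 - 7P_b = 1766 + 5P_b, so 123 = 12P_b and P_b = 10.25.
Then P_s = 10.25 - 3 = 7.25 and Q = 1889 - 7(10.25) = 1817.25.

P_b = 10.25, P_s = 7.25, Q = 1817.25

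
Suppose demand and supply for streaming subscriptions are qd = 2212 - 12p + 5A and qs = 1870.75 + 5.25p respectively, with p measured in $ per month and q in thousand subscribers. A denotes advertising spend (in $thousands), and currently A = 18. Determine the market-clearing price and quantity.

p* = 25, q* = 2002

With A = 18, demand is qd = 2302 - 12p.
Set qd = qs: 2302 - 12p = 1870.75 + 5.25p, so 431.25 = 17.25p and p* = 25.
From the demand curve, q* = 2302 - 12(25) = 2002.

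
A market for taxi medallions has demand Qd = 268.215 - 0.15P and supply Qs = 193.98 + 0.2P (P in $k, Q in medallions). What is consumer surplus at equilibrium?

At equilibrium Qd = Qs, so 268.215 - 0.15P = 193.98 + 0.2P; collecting terms, 74.235 = 0.35P and P* = 212.1.
Plugging P* into demand: Q* = 268.215 - 0.15(212.1) = 236.4.
Demand choke price (Qd = 0): P = 268.215/0.15 = 1788.1. Consumer surplus = ½ × (1788.1 - 212.1) × 236.4 = 186283.2.

Consumer surplus = 186283.2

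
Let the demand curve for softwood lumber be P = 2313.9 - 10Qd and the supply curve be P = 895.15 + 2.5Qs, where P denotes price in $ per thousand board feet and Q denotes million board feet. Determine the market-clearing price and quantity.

Solving each curve for Q: Qd = 231.39 - 0.1P and Qs = -358.06 + 0.4P.
Set Qd = Qs: 231.39 - 0.1P = -358.06 + 0.4P, so 589.45 = 0.5P and P* = 1178.9.
Substitute back: Q* = 231.39 - 0.1(1178.9) = 113.5.

P* = 1178.9, Q* = 113.5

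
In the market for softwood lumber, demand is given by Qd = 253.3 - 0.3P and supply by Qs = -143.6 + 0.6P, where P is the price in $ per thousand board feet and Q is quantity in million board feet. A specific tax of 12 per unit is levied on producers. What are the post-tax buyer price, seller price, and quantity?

Producers keep P_s = P_b - 12 per unit, so supply in terms of the buyer price is Qs = -150.8 + 0.6P_b.
Set Qd = Qs: 253.3 - 0.3P_b = -150.8 + 0.6P_b, so 404.1 = 0.9P_b and P_b = 449.
Then P_s = 449 - 12 = 437 and Q = 253.3 - 0.3(449) = 118.6.

P_b = 449, P_s = 437, Q = 118.6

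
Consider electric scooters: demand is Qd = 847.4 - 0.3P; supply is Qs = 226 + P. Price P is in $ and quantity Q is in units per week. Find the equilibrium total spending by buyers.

Total spending by buyers = 336512

At equilibrium Qd = Qs, so 847.4 - 0.3P = 226 + P; collecting terms, 621.4 = 1.3P and P* = 478.
Substitute back: Q* = 847.4 - 0.3(478) = 704.
Total spending by buyers = P* × Q* = 478 × 704 = 336512.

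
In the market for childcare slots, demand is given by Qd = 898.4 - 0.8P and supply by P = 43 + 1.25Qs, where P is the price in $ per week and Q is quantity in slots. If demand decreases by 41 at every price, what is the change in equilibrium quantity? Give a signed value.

Solving each curve for Q: Qs = -34.4 + 0.8P.
The market clears where 898.4 - 0.8P = -34.4 + 0.8P. Rearranging, 1.6P = 932.8, hence P* = 583.
Plugging P* into demand: Q* = 898.4 - 0.8(583) = 432.
After the shift, demand is Qd = 857.4 - 0.8P.
Re-solving, 1.6P = 891.8 gives P = 557.375 and Q = 411.5.
ΔQ = 411.5 - 432 = -20.5.

ΔQ = -20.5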